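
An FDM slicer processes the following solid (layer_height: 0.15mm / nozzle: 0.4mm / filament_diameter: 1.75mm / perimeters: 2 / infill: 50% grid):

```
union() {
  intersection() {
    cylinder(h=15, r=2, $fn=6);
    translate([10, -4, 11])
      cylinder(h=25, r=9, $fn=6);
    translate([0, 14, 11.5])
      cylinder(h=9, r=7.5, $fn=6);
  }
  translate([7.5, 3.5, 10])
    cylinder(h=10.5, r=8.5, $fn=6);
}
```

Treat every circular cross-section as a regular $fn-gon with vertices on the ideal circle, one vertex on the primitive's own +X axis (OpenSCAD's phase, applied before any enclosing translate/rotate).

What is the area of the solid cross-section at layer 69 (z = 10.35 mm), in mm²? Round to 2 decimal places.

At z = 10.35 mm: the r=2 cylinder gives a regular 6-gon of circumradius 2 (constant along its height) (area = (6/2)·2.000²·sin(360°/6) = 10.39 mm²); the cylinder at (10, -4) is not intersected at this z (z outside [11, 36]); the cylinder at (0, 14) is absent (z outside [11.5, 20.5]); After intersecting: at least one operand is absent at this height, so nothing remains; the cylinder at (7.5, 3.5): section is a regular 6-gon, circumradius r=8.5 (area = (6/2)·8.500²·sin(360°/6) = 187.71 mm²); Taking the union: only the r=8.5 cylinder at (7.5, 3.5) is present, so the union is just that shape — area = 187.71 mm². Overall, the cross-section is a single solid region. Net area = 187.71 mm².

187.71 mm²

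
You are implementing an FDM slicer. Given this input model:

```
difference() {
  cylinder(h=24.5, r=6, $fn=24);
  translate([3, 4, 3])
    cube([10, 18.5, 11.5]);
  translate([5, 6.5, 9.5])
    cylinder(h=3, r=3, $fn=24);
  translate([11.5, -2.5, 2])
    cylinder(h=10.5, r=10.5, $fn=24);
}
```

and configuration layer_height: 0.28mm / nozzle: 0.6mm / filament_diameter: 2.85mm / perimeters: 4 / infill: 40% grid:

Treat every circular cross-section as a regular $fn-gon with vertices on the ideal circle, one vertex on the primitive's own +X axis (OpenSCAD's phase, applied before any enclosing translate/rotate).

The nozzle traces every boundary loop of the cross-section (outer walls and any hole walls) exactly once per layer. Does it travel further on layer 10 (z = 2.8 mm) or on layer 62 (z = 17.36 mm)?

layer 62 (z = 17.36 mm)

Layer 10 (z = 2.8): the r=6 cylinder contributes a regular 24-gon of circumradius 6 (perimeter = 2·24·6.000·sin(180°/24) = 37.59 mm); the cube at (3, 4) is not intersected at this z (z outside [3, 14.5]); the cylinder at (5, 6.5) is not intersected at this z (z outside [9.5, 12.5]); the r=10.5 cylinder at (11.5, -2.5) gives a regular 24-gon of circumradius 10.5 (constant along its height) (perimeter = 2·24·10.500·sin(180°/24) = 65.79 mm); Taking the first minus the rest: starting from the r=6 cylinder, the r=10.5 cylinder at (11.5, -2.5) partially overlaps it — only the 34.41 mm² overlap (of its 342.42 mm²) is removed, clipping the outline — boundary = 35.69 mm. So its perimeter = 35.69 mm. Layer 62 (z = 17.36): the r=6 cylinder gives a regular 24-gon of circumradius 6 (constant along its height) (perimeter = 2·24·6.000·sin(180°/24) = 37.59 mm); the cube at (3, 4) is absent (z outside [3, 14.5]); the cylinder at (5, 6.5) does not reach this height (z outside [9.5, 12.5]); the cylinder at (11.5, -2.5) does not reach this height (z outside [2, 12.5]); Subtracting the remaining from the first: none of the subtracted shapes is present at this height, so the r=6 cylinder is unchanged — boundary = 37.59 mm. So its perimeter = 37.59 mm. Layer 62 is larger (37.59 vs 35.69 mm).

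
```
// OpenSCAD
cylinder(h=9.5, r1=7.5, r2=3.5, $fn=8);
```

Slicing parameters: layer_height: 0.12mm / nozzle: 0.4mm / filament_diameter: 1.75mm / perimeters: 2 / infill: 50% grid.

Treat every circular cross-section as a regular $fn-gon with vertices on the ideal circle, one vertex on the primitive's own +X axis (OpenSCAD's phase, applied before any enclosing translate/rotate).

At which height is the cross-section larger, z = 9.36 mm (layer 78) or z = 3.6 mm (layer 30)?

Layer 78 (z = 9.36): the cone contributes a regular 8-gon of circumradius 3.559 (interpolated between r1=7.5 and r2=3.5 at t=0.985) (area = (8/2)·3.559²·sin(360°/8) = 35.83 mm²). So its area = 35.83 mm². Layer 30 (z = 3.6): the cone contributes a regular 8-gon of circumradius 5.984 (interpolated between r1=7.5 and r2=3.5 at t=0.379) (area = (8/2)·5.984²·sin(360°/8) = 101.29 mm²). So its area = 101.29 mm². Layer 30 is larger (101.29 vs 35.83 mm²).

layer 30 (z = 3.6 mm)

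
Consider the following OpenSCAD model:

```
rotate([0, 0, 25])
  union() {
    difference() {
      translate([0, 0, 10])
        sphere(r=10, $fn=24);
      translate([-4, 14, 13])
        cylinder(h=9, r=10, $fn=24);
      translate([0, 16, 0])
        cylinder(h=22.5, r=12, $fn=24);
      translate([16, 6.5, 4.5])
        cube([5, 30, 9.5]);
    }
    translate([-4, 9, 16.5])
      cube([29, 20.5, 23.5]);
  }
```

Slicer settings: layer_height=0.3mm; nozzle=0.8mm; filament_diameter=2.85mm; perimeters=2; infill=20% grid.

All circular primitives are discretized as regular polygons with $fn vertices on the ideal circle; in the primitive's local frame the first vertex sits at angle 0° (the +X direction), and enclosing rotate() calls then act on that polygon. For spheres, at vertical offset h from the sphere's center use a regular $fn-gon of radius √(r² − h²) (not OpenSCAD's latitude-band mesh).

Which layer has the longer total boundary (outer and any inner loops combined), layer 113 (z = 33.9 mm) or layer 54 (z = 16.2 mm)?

layer 113 (z = 33.9 mm)

Layer 113 (z = 33.9): the sphere is absent (|z−center|=23.900 > r=10); the cylinder at (-4, 14) is not intersected at this z (z outside [13, 22]); the cylinder at (0, 16) is not intersected at this z (z outside [0, 22.5]); the cube at (16, 6.5) does not reach this height (z outside [4.5, 14]); After the difference (first − rest): the first operand is absent here, so nothing remains; the cube at (-4, 9) (footprint 29×20.5) is included at this height (perimeter 99.00 mm); Taking the union: only the 29×20.5 cube at (-4, 9) is present, so the union is just that shape — boundary = 99.00 mm; (rotated 25° about Z; rotation is an isometry so areas/perimeters/island counts are preserved). So its perimeter = 99.00 mm. Layer 54 (z = 16.2): the r=10 sphere slices to a regular 24-gon of circumradius 7.846 (√(r²−h²) with h=6.2 from center) (perimeter = 2·24·7.846·sin(180°/24) = 49.16 mm); the r=10 cylinder at (-4, 14) contributes a regular 24-gon of circumradius 10 (perimeter = 2·24·10.000·sin(180°/24) = 62.65 mm); the r=12 cylinder at (0, 16) gives a regular 24-gon of circumradius 12 (constant along its height) (perimeter = 2·24·12.000·sin(180°/24) = 75.18 mm); the cube at (16, 6.5) does not reach this height (z outside [4.5, 14]); Subtracting the remaining from the first: starting from the r=10 sphere, the r=10 cylinder at (-4, 14) partially overlaps it — only the 21.73 mm² overlap (of its 310.58 mm²) is removed, clipping the outline; the r=12 cylinder at (0, 16) partially overlaps it — only the 9.54 mm² overlap (of its 447.24 mm²) is removed, clipping the outline — boundary = 47.60 mm; the cube at (-4, 9) does not reach this height (z outside [16.5, 40]); Merging all regions: only the result so far is present, so the union is just that shape — boundary = 47.60 mm; (whole slice rotated 25° about Z — lengths, areas and connectivity unchanged). So its perimeter = 47.60 mm. Layer 113 is larger (99.00 vs 47.60 mm).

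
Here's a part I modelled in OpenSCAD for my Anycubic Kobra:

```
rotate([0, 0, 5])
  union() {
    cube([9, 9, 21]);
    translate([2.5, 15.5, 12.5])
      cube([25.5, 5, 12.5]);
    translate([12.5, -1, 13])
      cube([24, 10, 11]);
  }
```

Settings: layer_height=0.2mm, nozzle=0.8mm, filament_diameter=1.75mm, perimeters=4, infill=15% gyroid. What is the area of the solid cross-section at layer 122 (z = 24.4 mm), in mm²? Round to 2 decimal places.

At z = 24.4 mm: the cube is not intersected at this z (z outside [0, 21]); the 25.5×5 cube at (2.5, 15.5) contributes its full rectangle (area 127.50 mm²); the cube at (12.5, -1) does not reach this height (z outside [13, 24]); Combining (union): only the 25.5×5 cube at (2.5, 15.5) is present, so the union is just that shape — area = 127.50 mm²; (rotated 5° about Z; rotation is an isometry so areas/perimeters/island counts are preserved). Overall, the cross-section is a single solid region. Net area = 127.50 mm².

127.50 mm²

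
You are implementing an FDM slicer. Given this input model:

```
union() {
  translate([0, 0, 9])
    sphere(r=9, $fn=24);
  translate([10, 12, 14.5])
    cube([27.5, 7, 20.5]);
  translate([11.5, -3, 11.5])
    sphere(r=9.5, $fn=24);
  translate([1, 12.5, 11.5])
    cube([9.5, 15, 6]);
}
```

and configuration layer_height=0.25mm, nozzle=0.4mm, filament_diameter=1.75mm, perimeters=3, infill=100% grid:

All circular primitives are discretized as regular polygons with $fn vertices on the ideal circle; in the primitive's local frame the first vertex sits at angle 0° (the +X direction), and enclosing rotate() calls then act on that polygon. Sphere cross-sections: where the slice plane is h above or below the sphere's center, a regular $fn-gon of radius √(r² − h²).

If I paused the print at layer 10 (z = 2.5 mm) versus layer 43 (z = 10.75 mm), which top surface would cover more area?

layer 43 (z = 10.75 mm)

Layer 10 (z = 2.5): the r=9 sphere slices to a regular 24-gon of circumradius 6.225 (√(r²−h²) with h=6.5 from center) (area = (24/2)·6.225²·sin(360°/24) = 120.35 mm²); the cube at (10, 12) does not reach this height (z outside [14.5, 35]); the sphere at (11.5, -3): section is a regular 24-gon, circumradius = √(r²−h²) = √(9.5²−9²) = 3.041 (area = (24/2)·3.041²·sin(360°/24) = 28.73 mm²); the cube at (1, 12.5) is not intersected at this z (z outside [11.5, 17.5]); Merging all regions: the 2 present regions are separate (no shared area or edge), so areas and boundary lengths simply add and each stays a separate island — area = 149.08 mm². So its area = 149.08 mm². Layer 43 (z = 10.75): the r=9 sphere contributes a regular 24-gon of circumradius √(9²−1.75²) = 8.828 (area = (24/2)·8.828²·sin(360°/24) = 242.06 mm²); the cube at (10, 12) does not reach this height (z outside [14.5, 35]); the sphere at (11.5, -3): section is a regular 24-gon, circumradius = √(r²−h²) = √(9.5²−0.75²) = 9.470 (area = (24/2)·9.470²·sin(360°/24) = 278.55 mm²); the cube at (1, 12.5) is not intersected at this z (z outside [11.5, 17.5]); Merging all regions: the regions partially overlap — summed areas 520.61 mm² minus the doubly-counted overlap 60.27 mm² gives 460.34 mm² — area = 460.34 mm². So its area = 460.34 mm². Layer 43 is larger (460.34 vs 149.08 mm²).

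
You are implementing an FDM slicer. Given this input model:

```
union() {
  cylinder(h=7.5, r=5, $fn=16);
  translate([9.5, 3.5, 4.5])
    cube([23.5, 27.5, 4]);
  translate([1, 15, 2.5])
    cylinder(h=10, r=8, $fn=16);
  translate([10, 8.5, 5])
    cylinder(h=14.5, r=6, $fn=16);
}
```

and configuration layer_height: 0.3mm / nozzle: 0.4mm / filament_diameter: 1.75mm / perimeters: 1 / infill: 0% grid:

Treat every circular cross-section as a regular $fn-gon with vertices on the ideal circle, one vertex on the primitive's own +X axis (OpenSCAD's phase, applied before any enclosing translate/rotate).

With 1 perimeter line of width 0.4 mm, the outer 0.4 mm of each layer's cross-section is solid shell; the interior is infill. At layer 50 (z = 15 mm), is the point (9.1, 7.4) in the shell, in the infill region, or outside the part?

infill

At z = 15 mm: the cylinder does not reach this height (z outside [0, 7.5]); the cube at (9.5, 3.5) does not reach this height (z outside [4.5, 8.5]); the cylinder at (1, 15) is absent (z outside [2.5, 12.5]); the r=6 cylinder at (10, 8.5) gives a regular 16-gon of circumradius 6 (constant along its height); Taking the union: only the r=6 cylinder at (10, 8.5) is present, so the union is just that shape — 1 connected region. Overall, the cross-section is a single solid region. The nearest boundary edge runs (5.76, 4.26)→(7.70, 2.96); distance from the point to it = 4.47 mm. The point is inside the cross-section and 4.47 mm from the nearest boundary — more than the 0.4 mm shell width (1 × 0.4), so it's in the infill interior.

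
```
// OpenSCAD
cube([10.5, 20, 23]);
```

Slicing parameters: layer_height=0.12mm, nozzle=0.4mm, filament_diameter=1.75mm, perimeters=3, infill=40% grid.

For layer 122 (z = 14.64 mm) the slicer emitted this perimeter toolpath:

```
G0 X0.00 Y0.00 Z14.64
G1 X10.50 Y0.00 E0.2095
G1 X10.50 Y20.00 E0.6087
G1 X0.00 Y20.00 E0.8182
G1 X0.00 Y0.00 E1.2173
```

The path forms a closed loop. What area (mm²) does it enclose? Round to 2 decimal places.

Apply the shoelace formula to the sequence of (X, Y) vertices; enclosed area = 210.00 mm².

210.00 mm²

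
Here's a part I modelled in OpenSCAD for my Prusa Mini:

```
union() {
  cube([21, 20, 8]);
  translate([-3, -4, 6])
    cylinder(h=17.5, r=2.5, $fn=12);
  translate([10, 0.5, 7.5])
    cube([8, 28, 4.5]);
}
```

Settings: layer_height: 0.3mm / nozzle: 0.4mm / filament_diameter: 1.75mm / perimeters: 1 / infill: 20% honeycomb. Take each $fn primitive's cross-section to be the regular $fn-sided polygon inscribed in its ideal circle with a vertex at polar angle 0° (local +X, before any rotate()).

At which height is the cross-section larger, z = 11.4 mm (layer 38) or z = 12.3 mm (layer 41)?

layer 38 (z = 11.4 mm)

Layer 38 (z = 11.4): the cube does not reach this height (z outside [0, 8]); the r=2.5 cylinder at (-3, -4) contributes a regular 12-gon of circumradius 2.5 (area = (12/2)·2.500²·sin(360°/12) = 18.75 mm²); the cube at (10, 0.5) (footprint 8×28) is included at this height (area 224.00 mm²); Combining (union): the 2 present regions are separate (no shared area or edge), so areas and boundary lengths simply add and each stays a separate island — area = 242.75 mm². So its area = 242.75 mm². Layer 41 (z = 12.3): the cube is not intersected at this z (z outside [0, 8]); the cylinder at (-3, -4): section is a regular 12-gon, circumradius r=2.5 (area = (12/2)·2.500²·sin(360°/12) = 18.75 mm²); the cube at (10, 0.5) does not reach this height (z outside [7.5, 12]); Combining (union): only the r=2.5 cylinder at (-3, -4) is present, so the union is just that shape — area = 18.75 mm². So its area = 18.75 mm². Layer 38 is larger (242.75 vs 18.75 mm²).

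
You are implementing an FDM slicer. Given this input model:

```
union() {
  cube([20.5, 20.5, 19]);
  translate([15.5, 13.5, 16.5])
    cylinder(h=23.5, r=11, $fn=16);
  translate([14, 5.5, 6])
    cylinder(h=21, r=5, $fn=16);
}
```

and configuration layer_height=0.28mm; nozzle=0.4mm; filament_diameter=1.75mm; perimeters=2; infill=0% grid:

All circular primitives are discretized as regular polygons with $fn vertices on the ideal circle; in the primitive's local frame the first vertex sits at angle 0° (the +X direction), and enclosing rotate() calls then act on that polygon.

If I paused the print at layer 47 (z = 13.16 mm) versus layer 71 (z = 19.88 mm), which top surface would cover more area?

layer 47 (z = 13.16 mm)

Layer 47 (z = 13.16): the 20.5×20.5 cube contributes its full rectangle (area 420.25 mm²); the cylinder at (15.5, 13.5) does not reach this height (z outside [16.5, 40]); the cylinder at (14, 5.5): section is a regular 16-gon, circumradius r=5 (area = (16/2)·5.000²·sin(360°/16) = 76.54 mm²); Combining (union): the r=5 cylinder at (14, 5.5) lies entirely inside the 20.5×20.5 cube, so the union is just the 20.5×20.5 cube — area = 420.25 mm². So its area = 420.25 mm². Layer 71 (z = 19.88): the cube does not reach this height (z outside [0, 19]); the r=11 cylinder at (15.5, 13.5) gives a regular 16-gon of circumradius 11 (constant along its height) (area = (16/2)·11.000²·sin(360°/16) = 370.44 mm²); the r=5 cylinder at (14, 5.5) gives a regular 16-gon of circumradius 5 (constant along its height) (area = (16/2)·5.000²·sin(360°/16) = 76.54 mm²); Merging all regions: the regions partially overlap — summed areas 446.97 mm² minus the doubly-counted overlap 60.96 mm² gives 386.01 mm² — area = 386.01 mm². So its area = 386.01 mm². Layer 47 is larger (420.25 vs 386.01 mm²).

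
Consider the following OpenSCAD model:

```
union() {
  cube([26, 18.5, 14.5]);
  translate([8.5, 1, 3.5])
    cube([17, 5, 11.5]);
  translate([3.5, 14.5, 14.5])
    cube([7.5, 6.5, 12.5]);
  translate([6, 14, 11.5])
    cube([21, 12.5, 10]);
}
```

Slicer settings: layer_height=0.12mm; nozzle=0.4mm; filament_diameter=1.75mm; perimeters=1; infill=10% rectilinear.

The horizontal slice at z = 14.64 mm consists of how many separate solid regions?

At z = 14.64 mm: the cube is not intersected at this z (z outside [0, 14.5]); the cube at (8.5, 1) (footprint 17×5) is included at this height; the 7.5×6.5 cube at (3.5, 14.5) contributes its full rectangle; the 21×12.5 cube at (6, 14) contributes its full rectangle; Merging all regions: the regions partially overlap (shared area 32.50 mm²), so overlapping operands fuse into one piece — 2 connected regions. The result has 2 disconnected regions.

2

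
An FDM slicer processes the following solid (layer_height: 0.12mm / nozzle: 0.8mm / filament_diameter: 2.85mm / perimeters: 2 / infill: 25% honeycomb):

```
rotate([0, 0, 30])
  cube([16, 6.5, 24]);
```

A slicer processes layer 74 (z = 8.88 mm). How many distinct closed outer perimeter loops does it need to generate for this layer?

1

At z = 8.88 mm: the 16×6.5 cube contributes its full rectangle; (whole slice rotated 30° about Z — lengths, areas and connectivity unchanged). The result has 1 disconnected region.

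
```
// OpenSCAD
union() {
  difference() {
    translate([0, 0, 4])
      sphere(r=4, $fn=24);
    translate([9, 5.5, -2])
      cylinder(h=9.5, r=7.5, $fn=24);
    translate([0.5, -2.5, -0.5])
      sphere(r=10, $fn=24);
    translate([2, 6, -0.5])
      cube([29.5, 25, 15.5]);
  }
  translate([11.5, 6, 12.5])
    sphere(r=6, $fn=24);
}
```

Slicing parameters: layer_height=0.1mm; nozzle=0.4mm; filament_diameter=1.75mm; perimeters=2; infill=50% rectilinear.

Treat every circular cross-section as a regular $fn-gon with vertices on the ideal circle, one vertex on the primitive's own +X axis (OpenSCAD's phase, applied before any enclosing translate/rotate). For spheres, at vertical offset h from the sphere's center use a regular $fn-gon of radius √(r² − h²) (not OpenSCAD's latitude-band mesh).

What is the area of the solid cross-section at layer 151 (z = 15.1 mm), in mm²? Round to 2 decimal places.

90.81 mm²

At z = 15.1 mm: the sphere is not intersected at this z (|z−center|=11.100 > r=4); the cylinder at (9, 5.5) does not reach this height (z outside [-2, 7.5]); the sphere at (0.5, -2.5) is not intersected at this z (|z−center|=15.600 > r=10); the cube at (2, 6) is absent (z outside [-0.5, 15]); Subtracting the remaining from the first: the first operand is absent here, so nothing remains; the r=6 sphere at (11.5, 6) slices to a regular 24-gon of circumradius 5.407 (√(r²−h²) with h=2.6 from center) (area = (24/2)·5.407²·sin(360°/24) = 90.81 mm²); Taking the union: only the r=6 sphere at (11.5, 6) is present, so the union is just that shape — area = 90.81 mm². Overall, the cross-section is a single solid region. Net area = 90.81 mm².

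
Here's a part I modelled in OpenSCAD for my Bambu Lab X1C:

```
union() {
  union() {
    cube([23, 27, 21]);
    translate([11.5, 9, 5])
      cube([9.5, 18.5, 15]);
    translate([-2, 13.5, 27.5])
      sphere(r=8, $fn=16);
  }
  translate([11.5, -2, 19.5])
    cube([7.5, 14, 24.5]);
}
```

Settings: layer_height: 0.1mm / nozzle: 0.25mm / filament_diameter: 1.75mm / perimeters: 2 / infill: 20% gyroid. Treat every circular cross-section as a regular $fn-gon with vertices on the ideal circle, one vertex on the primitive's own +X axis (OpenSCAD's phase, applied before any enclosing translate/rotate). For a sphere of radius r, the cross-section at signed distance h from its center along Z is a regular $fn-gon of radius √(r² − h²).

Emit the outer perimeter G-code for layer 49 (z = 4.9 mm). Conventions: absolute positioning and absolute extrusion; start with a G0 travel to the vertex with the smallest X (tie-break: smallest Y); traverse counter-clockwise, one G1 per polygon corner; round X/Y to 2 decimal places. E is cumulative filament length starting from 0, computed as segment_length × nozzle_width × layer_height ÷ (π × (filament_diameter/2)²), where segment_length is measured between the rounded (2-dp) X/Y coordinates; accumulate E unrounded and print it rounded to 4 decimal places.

At z = 4.9 mm: the cube (footprint 23×27) is included at this height; the cube at (11.5, 9) does not reach this height (z outside [5, 20]); the sphere at (-2, 13.5) does not reach this height (|z−center|=22.600 > r=8); Combining (union): only the 23×27 cube is present, so the union is just that shape — 1 connected region; the cube at (11.5, -2) is absent (z outside [19.5, 44]); Taking the union: only that combined region is present, so the union is just that shape — 1 connected region. The outline is a single polygon with 4 vertices. Extrusion per mm of travel: 0.25 × 0.1 / (π × 0.875²) = 0.010394. Accumulating E over each segment gives final E = 1.0394.

G0 X0.00 Y0.00 Z4.90
G1 X23.00 Y0.00 E0.2391
G1 X23.00 Y27.00 E0.5197
G1 X0.00 Y27.00 E0.7587
G1 X0.00 Y0.00 E1.0394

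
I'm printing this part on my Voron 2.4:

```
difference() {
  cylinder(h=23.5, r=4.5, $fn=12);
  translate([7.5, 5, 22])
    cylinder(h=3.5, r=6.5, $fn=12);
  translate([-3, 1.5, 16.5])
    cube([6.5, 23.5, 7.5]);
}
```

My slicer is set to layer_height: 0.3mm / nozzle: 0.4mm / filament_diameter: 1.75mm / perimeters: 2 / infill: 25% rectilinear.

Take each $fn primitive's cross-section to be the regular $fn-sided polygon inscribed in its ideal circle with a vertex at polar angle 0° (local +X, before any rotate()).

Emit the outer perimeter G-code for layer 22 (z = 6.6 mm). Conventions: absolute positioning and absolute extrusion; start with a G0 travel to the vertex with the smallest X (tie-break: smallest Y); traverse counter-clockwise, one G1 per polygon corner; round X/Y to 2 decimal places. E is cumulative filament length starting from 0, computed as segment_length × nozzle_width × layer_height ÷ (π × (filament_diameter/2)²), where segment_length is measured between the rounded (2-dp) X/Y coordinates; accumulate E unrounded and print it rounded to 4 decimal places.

G0 X-4.50 Y0.00 Z6.60
G1 X-3.90 Y-2.25 E0.1162
G1 X-2.25 Y-3.90 E0.2326
G1 X0.00 Y-4.50 E0.3488
G1 X2.25 Y-3.90 E0.4649
G1 X3.90 Y-2.25 E0.5814
G1 X4.50 Y0.00 E0.6975
G1 X3.90 Y2.25 E0.8137
G1 X2.25 Y3.90 E0.9301
G1 X0.00 Y4.50 E1.0463
G1 X-2.25 Y3.90 E1.1625
G1 X-3.90 Y2.25 E1.2789
G1 X-4.50 Y0.00 E1.3951

At z = 6.6 mm: the r=4.5 cylinder contributes a regular 12-gon of circumradius 4.5; the cylinder at (7.5, 5) is not intersected at this z (z outside [22, 25.5]); the cube at (-3, 1.5) is absent (z outside [16.5, 24]); Taking the first minus the rest: none of the subtracted shapes is present at this height, so the r=4.5 cylinder is unchanged — 1 connected region. The outline is a single polygon with 12 vertices. Extrusion per mm of travel: 0.4 × 0.3 / (π × 0.875²) = 0.049890. Accumulating E over each segment gives final E = 1.3951.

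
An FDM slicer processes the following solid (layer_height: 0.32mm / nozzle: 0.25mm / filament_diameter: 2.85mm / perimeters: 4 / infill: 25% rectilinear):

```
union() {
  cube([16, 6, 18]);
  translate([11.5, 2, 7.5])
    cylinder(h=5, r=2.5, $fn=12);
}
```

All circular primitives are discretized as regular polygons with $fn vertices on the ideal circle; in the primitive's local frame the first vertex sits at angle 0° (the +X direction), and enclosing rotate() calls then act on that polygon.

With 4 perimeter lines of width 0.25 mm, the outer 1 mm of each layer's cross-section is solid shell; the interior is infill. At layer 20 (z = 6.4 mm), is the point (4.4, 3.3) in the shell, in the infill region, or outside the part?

At z = 6.4 mm: the cube (footprint 16×6) is included at this height; the cylinder at (11.5, 2) is absent (z outside [7.5, 12.5]); Taking the union: only the 16×6 cube is present, so the union is just that shape — 1 connected region. Overall, the cross-section is a single solid region. The nearest boundary edge runs (16.00, 6.00)→(0.00, 6.00); distance from the point to it = 2.70 mm. The point is inside the cross-section and 2.70 mm from the nearest boundary — more than the 1 mm shell width (4 × 0.25), so it's in the infill interior.

infill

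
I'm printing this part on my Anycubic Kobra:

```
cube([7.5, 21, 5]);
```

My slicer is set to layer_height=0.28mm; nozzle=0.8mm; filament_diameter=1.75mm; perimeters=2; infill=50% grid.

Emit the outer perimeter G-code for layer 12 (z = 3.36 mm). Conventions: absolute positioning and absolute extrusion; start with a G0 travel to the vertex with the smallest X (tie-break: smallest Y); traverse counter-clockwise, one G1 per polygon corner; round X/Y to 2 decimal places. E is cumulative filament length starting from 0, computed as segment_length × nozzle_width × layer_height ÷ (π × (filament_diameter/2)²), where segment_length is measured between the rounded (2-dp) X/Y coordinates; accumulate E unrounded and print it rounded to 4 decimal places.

G0 X0.00 Y0.00 Z3.36
G1 X7.50 Y0.00 E0.6985
G1 X7.50 Y21.00 E2.6542
G1 X0.00 Y21.00 E3.3526
G1 X0.00 Y0.00 E5.3083

At z = 3.36 mm: the cube (footprint 7.5×21) is included at this height. The outline is a single polygon with 4 vertices. Extrusion per mm of travel: 0.8 × 0.28 / (π × 0.875²) = 0.093128. Accumulating E over each segment gives final E = 5.3083.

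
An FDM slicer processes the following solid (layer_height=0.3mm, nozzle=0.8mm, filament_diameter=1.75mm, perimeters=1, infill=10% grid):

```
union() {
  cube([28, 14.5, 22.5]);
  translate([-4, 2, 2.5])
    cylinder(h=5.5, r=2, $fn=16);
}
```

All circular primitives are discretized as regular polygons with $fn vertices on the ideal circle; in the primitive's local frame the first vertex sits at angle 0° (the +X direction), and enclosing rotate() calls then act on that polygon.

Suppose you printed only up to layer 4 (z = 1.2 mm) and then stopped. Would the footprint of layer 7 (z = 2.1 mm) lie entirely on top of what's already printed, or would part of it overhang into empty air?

Compare the two slices. At z = 1.2: the 28×14.5 cube contributes its full rectangle (area 406.00 mm²); the cylinder at (-4, 2) is absent (z outside [2.5, 8]); Merging all regions: only the 28×14.5 cube is present, so the union is just that shape — area = 406.00 mm². At z = 2.1: the cube is present — its section is the full 28×14.5 rectangle (area 406.00 mm²); the cylinder at (-4, 2) does not reach this height (z outside [2.5, 8]); Combining (union): only the 28×14.5 cube is present, so the union is just that shape — area = 406.00 mm². Checking containment: the cross-section at z = 2.1 is a subset of the cross-section at z = 1.2.

entirely on top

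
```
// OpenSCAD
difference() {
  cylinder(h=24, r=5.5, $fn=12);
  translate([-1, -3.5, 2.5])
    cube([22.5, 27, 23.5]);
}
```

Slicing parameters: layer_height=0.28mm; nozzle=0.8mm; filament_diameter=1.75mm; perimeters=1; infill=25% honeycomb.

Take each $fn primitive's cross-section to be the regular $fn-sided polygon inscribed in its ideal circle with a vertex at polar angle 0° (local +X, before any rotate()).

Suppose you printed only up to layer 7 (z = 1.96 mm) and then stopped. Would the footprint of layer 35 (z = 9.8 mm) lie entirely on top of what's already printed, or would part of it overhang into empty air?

entirely on top

Compare the two slices. At z = 1.96: the cylinder: section is a regular 12-gon, circumradius r=5.5 (area = (12/2)·5.500²·sin(360°/12) = 90.75 mm²); the cube at (-1, -3.5) is not intersected at this z (z outside [2.5, 26]); Taking the first minus the rest: none of the subtracted shapes is present at this height, so the r=5.5 cylinder is unchanged — area = 90.75 mm². At z = 9.8: the r=5.5 cylinder gives a regular 12-gon of circumradius 5.5 (constant along its height) (area = (12/2)·5.500²·sin(360°/12) = 90.75 mm²); the 22.5×27 cube at (-1, -3.5) contributes its full rectangle (area 607.50 mm²); Taking the first minus the rest: starting from the r=5.5 cylinder (90.75 mm²), the 22.5×27 cube at (-1, -3.5) partially overlaps it — only the 48.96 mm² overlap (of its 607.50 mm²) is removed, clipping the outline — area = 41.79 mm². Checking containment: the cross-section at z = 9.8 is a subset of the cross-section at z = 1.96.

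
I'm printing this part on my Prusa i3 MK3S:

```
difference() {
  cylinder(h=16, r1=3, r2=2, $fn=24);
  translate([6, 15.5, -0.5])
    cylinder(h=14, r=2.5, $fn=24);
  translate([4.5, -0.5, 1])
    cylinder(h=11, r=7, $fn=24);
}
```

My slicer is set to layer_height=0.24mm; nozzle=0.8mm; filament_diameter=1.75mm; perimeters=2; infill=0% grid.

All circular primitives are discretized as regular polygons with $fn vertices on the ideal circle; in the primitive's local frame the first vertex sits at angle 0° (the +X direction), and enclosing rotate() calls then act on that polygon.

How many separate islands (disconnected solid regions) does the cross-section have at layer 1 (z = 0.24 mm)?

At z = 0.24 mm: the cone (r1=3→r2=2) has section circumradius 2.985 here — a regular 24-gon; the r=2.5 cylinder at (6, 15.5) contributes a regular 24-gon of circumradius 2.5; the cylinder at (4.5, -0.5) is not intersected at this z (z outside [1, 12]); After the difference (first − rest): starting from the cone, the r=2.5 cylinder at (6, 15.5) misses the remaining region (no effect) — 1 connected region. Overall, the cross-section is a single solid region. Island count = 1.

1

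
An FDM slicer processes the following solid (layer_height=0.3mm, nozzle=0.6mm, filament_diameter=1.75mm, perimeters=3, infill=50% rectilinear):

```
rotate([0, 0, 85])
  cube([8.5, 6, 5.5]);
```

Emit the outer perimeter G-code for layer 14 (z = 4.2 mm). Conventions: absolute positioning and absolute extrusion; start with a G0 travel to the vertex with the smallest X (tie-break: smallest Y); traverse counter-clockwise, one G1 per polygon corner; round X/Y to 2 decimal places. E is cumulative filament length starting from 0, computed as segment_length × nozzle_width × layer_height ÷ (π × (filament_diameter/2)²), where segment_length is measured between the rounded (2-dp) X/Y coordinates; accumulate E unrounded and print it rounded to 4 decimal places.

At z = 4.2 mm: the cube (footprint 8.5×6) is included at this height; (whole slice rotated 85° about Z — lengths, areas and connectivity unchanged). The outline is a single polygon with 4 vertices. Extrusion per mm of travel: 0.6 × 0.3 / (π × 0.875²) = 0.074835. Accumulating E over each segment gives final E = 2.1709.

G0 X-5.98 Y0.52 Z4.20
G1 X0.00 Y0.00 E0.4492
G1 X0.74 Y8.47 E1.0855
G1 X-5.24 Y8.99 E1.5347
G1 X-5.98 Y0.52 E2.1709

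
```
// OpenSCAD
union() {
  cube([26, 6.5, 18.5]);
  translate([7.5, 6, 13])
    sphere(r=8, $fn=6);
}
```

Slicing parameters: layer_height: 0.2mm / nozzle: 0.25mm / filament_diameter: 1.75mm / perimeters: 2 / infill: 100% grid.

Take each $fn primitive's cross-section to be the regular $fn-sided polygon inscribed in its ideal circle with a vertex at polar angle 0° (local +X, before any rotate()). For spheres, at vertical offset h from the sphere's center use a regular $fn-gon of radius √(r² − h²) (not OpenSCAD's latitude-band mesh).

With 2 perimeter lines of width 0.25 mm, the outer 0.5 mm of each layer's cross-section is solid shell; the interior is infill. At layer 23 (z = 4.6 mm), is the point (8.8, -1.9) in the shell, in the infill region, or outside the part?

outside

At z = 4.6 mm: the cube (footprint 26×6.5) is included at this height; the sphere at (7.5, 6) is absent (|z−center|=8.400 > r=8); Merging all regions: only the 26×6.5 cube is present, so the union is just that shape — 1 connected region. Overall, the cross-section is a single solid region. The nearest boundary edge runs (0.00, 0.00)→(26.00, 0.00); distance from the point to it = 1.90 mm. The point is not inside any of the regions above, so it lies outside the cross-section (1.90 mm from the nearest boundary).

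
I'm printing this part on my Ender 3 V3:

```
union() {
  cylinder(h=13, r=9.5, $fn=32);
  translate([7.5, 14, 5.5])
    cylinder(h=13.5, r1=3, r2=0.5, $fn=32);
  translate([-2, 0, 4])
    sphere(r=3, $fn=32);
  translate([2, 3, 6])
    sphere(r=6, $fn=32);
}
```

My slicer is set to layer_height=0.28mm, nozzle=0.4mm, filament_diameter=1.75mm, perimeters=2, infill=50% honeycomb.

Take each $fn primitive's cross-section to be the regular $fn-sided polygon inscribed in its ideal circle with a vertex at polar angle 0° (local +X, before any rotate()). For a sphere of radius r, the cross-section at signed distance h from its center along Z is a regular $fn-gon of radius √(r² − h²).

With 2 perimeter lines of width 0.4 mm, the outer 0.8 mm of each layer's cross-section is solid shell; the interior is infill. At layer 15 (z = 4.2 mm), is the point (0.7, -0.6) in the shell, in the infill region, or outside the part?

At z = 4.2 mm: the r=9.5 cylinder contributes a regular 32-gon of circumradius 9.5; the cone at (7.5, 14) is absent (z outside [5.5, 19]); the r=3 sphere at (-2, 0) contributes a regular 32-gon of circumradius √(3²−0.2²) = 2.993; the r=6 sphere at (2, 3) contributes a regular 32-gon of circumradius √(6²−1.8²) = 5.724; Taking the union: the regions partially overlap (shared area 130.23 mm²), so overlapping operands fuse into one piece — 1 connected region. Overall, the cross-section is a single solid region. The nearest boundary edge runs (7.90, -5.28)→(6.72, -6.72); distance from the point to it = 8.53 mm. The point is inside the cross-section and 8.53 mm from the nearest boundary — more than the 0.8 mm shell width (2 × 0.4), so it's in the infill interior.

infill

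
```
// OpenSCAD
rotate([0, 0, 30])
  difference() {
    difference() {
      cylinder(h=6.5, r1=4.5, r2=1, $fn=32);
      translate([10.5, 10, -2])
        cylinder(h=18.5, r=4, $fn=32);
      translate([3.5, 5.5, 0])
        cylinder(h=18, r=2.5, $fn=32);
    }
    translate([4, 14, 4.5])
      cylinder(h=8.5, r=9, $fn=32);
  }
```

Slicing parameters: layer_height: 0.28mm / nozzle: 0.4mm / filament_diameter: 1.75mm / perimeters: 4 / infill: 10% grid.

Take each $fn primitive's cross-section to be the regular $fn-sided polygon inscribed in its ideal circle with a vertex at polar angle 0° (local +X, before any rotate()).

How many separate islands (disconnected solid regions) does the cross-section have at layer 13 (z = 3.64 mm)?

1

At z = 3.64 mm: the cone: at t=0.560 of its height the radius interpolates to r₁+(r₂−r₁)t = 2.540, giving a regular 32-gon of that circumradius; the r=4 cylinder at (10.5, 10) contributes a regular 32-gon of circumradius 4; the r=2.5 cylinder at (3.5, 5.5) gives a regular 32-gon of circumradius 2.5 (constant along its height); Taking the first minus the rest: starting from the cone, the r=4 cylinder at (10.5, 10) misses the remaining region (no effect); the r=2.5 cylinder at (3.5, 5.5) misses the remaining region (no effect) — 1 connected region; the cylinder at (4, 14) is absent (z outside [4.5, 13]); Taking the first minus the rest: none of the subtracted shapes is present at this height, so that combined region is unchanged — 1 connected region; (rotated 30° about Z; rotation is an isometry so areas/perimeters/island counts are preserved). Overall, the cross-section is a single solid region. Island count = 1.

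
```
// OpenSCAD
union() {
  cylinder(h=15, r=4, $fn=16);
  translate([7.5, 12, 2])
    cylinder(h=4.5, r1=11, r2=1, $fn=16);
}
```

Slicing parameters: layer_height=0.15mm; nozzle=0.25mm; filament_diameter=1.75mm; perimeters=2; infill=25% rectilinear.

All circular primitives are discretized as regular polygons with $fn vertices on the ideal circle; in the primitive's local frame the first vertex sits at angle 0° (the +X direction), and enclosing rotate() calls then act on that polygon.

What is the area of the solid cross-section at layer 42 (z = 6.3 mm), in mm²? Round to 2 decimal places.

At z = 6.3 mm: the r=4 cylinder contributes a regular 16-gon of circumradius 4 (area = (16/2)·4.000²·sin(360°/16) = 48.98 mm²); the cone at (7.5, 12) contributes a regular 16-gon of circumradius 1.444 (interpolated between r1=11 and r2=1 at t=0.956) (area = (16/2)·1.444²·sin(360°/16) = 6.39 mm²); Merging all regions: the 2 present regions are separate (no shared area or edge), so areas and boundary lengths simply add and each stays a separate island — area = 55.37 mm². Overall, the cross-section has 2 separate islands. Net area = 55.37 mm².

55.37 mm²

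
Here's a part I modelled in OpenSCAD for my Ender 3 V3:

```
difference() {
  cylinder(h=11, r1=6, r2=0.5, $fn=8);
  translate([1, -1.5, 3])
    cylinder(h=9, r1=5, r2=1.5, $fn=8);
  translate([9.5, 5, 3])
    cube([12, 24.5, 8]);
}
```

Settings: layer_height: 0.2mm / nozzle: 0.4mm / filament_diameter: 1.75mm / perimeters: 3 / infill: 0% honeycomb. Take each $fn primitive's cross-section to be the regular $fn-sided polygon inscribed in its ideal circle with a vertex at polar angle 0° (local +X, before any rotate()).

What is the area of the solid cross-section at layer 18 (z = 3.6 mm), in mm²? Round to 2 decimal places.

At z = 3.6 mm: the cone (r1=6→r2=0.5) has section circumradius 4.200 here — a regular 8-gon (area = (8/2)·4.200²·sin(360°/8) = 49.89 mm²); the cone at (1, -1.5) (r1=5→r2=1.5) has section circumradius 4.767 here — a regular 8-gon (area = (8/2)·4.767²·sin(360°/8) = 64.27 mm²); the cube at (9.5, 5) (footprint 12×24.5) is included at this height (area 294.00 mm²); Taking the first minus the rest: starting from the cone (49.89 mm²), the cone at (1, -1.5) partially overlaps it — only the 41.05 mm² overlap (of its 64.27 mm²) is removed, clipping the outline; the 12×24.5 cube at (9.5, 5) misses the remaining region (no effect) — area = 8.85 mm². Overall, the cross-section is a single solid region. Net area = 8.85 mm².

8.85 mm²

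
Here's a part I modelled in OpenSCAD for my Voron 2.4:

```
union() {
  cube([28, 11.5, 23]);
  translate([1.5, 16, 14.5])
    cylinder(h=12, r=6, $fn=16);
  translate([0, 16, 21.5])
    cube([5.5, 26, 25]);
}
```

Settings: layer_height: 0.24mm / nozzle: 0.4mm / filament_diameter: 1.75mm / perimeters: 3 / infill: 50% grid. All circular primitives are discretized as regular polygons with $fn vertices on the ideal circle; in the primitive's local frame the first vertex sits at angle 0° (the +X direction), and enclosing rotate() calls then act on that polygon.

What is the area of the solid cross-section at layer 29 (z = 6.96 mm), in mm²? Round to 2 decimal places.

322.00 mm²

At z = 6.96 mm: the cube (footprint 28×11.5) is included at this height (area 322.00 mm²); the cylinder at (1.5, 16) is absent (z outside [14.5, 26.5]); the cube at (0, 16) is absent (z outside [21.5, 46.5]); Taking the union: only the 28×11.5 cube is present, so the union is just that shape — area = 322.00 mm². Overall, the cross-section is a single solid region. Net area = 322.00 mm².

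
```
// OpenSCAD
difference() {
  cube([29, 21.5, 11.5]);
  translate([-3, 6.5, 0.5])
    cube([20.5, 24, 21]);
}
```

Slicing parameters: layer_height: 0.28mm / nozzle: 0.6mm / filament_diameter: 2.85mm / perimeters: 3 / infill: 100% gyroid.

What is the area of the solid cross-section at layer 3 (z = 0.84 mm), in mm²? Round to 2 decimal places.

361.00 mm²

At z = 0.84 mm: the 29×21.5 cube contributes its full rectangle (area 623.50 mm²); the cube at (-3, 6.5) (footprint 20.5×24) is included at this height (area 492.00 mm²); Taking the first minus the rest: starting from the 29×21.5 cube (623.50 mm²), the 20.5×24 cube at (-3, 6.5) partially overlaps it — only the 262.50 mm² overlap (of its 492.00 mm²) is removed, clipping the outline — area = 361.00 mm². Overall, the cross-section is a single solid region. Net area = 361.00 mm².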